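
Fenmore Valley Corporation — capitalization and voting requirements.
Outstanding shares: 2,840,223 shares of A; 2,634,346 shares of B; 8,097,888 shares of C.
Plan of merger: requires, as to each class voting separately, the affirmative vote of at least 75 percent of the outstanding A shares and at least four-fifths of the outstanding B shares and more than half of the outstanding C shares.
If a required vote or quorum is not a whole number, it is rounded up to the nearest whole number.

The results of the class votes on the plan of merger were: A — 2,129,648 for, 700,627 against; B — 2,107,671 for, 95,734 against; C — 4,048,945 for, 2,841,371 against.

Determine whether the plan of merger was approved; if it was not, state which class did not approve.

A: 3/4 of 2840223 = 2130167.25, rounded up to 2130168; 2,130,168 required, 2,129,648 in favor — not approved.
B: 4/5 of 2634346 = 2107476.80, rounded up to 2107477; 2,107,477 required, 2,107,671 in favor — approved.
C: a majority of 8097888 is 4048945; 4,048,945 required, 4,048,945 in favor — approved.

Not approved — the A shares did not give the required vote.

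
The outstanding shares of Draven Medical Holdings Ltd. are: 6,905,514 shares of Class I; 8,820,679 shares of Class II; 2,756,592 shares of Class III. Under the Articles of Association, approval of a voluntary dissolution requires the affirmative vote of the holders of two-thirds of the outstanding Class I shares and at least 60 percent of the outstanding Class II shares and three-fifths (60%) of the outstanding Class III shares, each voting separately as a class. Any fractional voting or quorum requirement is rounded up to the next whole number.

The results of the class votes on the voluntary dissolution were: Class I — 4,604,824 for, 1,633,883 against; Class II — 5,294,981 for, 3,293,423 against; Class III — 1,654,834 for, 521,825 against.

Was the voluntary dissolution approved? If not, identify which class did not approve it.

Approved — every class gave the required vote.

Class I: 2/3 of 6905514 = 4603676; 4,603,676 required, 4,604,824 in favor — approved.
Class II: 3/5 of 8820679 = 5292407.40, rounded up to 5292408; 5,292,408 required, 5,294,981 in favor — approved.
Class III: 3/5 of 2756592 = 1653955.20, rounded up to 1653956; 1,653,956 required, 1,654,834 in favor — approved.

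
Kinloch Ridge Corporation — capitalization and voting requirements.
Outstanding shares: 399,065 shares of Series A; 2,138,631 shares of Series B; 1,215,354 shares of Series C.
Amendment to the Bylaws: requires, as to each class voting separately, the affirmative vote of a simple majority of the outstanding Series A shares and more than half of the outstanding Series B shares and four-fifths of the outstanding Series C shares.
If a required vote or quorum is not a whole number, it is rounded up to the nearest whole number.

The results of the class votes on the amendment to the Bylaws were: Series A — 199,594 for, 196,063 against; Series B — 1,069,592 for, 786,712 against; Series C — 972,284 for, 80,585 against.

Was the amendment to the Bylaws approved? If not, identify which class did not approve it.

Approved — every class gave the required vote.

Series A: a majority of 399065 is 199533; 199,533 required, 199,594 in favor — approved.
Series B: a majority of 2138631 is 1069316; 1,069,316 required, 1,069,592 in favor — approved.
Series C: 4/5 of 1215354 = 972283.20, rounded up to 972284; 972,284 required, 972,284 in favor — approved.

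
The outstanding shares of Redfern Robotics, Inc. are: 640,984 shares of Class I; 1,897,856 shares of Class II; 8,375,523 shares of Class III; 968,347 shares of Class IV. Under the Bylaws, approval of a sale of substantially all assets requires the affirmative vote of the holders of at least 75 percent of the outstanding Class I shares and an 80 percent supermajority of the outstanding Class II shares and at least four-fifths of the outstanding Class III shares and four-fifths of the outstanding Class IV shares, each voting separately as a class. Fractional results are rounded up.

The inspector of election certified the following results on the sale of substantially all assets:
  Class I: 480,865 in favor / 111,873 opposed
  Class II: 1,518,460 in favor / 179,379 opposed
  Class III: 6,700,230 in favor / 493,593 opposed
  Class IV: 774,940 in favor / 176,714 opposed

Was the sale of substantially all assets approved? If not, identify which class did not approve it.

Not approved — the Class III shares did not give the required vote.

Class I: 3/4 of 640984 = 480738; 480,738 required, 480,865 in favor — approved.
Class II: 4/5 of 1897856 = 1518284.80, rounded up to 1518285; 1,518,285 required, 1,518,460 in favor — approved.
Class III: 4/5 of 8375523 = 6700418.40, rounded up to 6700419; 6,700,419 required, 6,700,230 in favor — not approved.
Class IV: 4/5 of 968347 = 774677.60, rounded up to 774678; 774,678 required, 774,940 in favor — approved.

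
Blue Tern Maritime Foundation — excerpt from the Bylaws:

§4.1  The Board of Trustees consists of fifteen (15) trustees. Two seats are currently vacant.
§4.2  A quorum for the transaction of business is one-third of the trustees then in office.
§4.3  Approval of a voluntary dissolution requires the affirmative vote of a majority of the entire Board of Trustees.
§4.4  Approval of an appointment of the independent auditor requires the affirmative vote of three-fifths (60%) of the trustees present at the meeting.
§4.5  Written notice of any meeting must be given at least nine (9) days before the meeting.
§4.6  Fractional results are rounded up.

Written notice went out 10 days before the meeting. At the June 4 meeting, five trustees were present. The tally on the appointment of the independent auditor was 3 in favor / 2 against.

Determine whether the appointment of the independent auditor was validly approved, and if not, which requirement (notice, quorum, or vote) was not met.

Valid — all requirements satisfied.

Notice: 10 days given; 9 required (10 ≥ 9). Satisfied.
Quorum: 5 present; quorum is 5. Satisfied.
Vote: the appointment of the independent auditor requires three-fifths of the trustees present (5). 3/5 of 5 = 3, so 3 affirmative votes are needed; 3 voted in favor. Satisfied.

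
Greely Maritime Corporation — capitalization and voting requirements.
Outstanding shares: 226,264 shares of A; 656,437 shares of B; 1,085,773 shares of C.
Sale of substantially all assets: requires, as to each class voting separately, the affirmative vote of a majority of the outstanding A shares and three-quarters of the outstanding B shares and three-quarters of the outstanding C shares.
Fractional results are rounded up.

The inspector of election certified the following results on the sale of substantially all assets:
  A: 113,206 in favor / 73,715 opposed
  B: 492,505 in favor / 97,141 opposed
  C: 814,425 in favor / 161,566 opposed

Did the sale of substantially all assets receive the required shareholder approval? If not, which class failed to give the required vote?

A: a majority of 226264 is 113133; 113,133 required, 113,206 in favor — approved.
B: 3/4 of 656437 = 492327.75, rounded up to 492328; 492,328 required, 492,505 in favor — approved.
C: 3/4 of 1085773 = 814329.75, rounded up to 814330; 814,330 required, 814,425 in favor — approved.

Approved — every class gave the required vote.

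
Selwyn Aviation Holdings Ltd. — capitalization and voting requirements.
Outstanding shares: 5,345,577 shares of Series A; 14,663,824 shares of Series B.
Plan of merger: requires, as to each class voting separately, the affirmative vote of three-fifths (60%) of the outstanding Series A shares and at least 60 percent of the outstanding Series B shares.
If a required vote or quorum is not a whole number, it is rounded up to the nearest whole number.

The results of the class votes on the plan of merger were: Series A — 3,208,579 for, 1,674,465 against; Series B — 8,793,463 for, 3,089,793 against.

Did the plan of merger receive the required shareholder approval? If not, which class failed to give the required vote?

Series A: 3/5 of 5345577 = 3207346.20, rounded up to 3207347; 3,207,347 required, 3,208,579 in favor — approved.
Series B: 3/5 of 14663824 = 8798294.40, rounded up to 8798295; 8,798,295 required, 8,793,463 in favor — not approved.

Not approved — the Series B shares did not give the required vote.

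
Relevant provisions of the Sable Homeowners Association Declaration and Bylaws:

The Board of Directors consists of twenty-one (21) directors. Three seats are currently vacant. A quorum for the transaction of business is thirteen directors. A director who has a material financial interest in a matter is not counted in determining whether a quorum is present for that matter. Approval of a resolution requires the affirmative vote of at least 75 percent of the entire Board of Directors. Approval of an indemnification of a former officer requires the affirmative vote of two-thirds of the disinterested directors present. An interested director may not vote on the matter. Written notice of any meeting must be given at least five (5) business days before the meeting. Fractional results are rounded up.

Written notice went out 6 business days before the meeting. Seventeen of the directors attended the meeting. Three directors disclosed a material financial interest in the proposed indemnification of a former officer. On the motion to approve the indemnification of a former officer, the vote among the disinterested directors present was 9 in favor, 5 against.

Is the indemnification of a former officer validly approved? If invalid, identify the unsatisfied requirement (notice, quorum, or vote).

Invalid — vote requirement not satisfied.

Notice: 6 business days given; 5 required (6 ≥ 5). Satisfied.
Quorum: 17 present, but the 3 interested directors do not count, leaving 14. Quorum is 13. Satisfied.
Vote: the indemnification of a former officer requires two-thirds of the disinterested directors present (17 − 3 = 14). 2/3 of 14 = 9.33, rounded up to 10, so 10 affirmative votes are needed; 9 voted in favor. Not satisfied.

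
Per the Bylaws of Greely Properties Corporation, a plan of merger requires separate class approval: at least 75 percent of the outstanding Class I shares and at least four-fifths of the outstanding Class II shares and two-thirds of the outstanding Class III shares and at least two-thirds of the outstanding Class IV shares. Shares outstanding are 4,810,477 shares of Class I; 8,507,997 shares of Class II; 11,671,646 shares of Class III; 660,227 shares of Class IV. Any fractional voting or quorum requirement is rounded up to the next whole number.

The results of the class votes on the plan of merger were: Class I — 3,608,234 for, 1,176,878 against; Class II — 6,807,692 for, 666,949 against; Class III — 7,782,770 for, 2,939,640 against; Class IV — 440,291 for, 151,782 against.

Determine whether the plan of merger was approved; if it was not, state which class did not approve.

Approved — every class gave the required vote.

Class I: 3/4 of 4810477 = 3607857.75, rounded up to 3607858; 3,607,858 required, 3,608,234 in favor — approved.
Class II: 4/5 of 8507997 = 6806397.60, rounded up to 6806398; 6,806,398 required, 6,807,692 in favor — approved.
Class III: 2/3 of 11671646 = 7781097.33, rounded up to 7781098; 7,781,098 required, 7,782,770 in favor — approved.
Class IV: 2/3 of 660227 = 440151.33, rounded up to 440152; 440,152 required, 440,291 in favor — approved.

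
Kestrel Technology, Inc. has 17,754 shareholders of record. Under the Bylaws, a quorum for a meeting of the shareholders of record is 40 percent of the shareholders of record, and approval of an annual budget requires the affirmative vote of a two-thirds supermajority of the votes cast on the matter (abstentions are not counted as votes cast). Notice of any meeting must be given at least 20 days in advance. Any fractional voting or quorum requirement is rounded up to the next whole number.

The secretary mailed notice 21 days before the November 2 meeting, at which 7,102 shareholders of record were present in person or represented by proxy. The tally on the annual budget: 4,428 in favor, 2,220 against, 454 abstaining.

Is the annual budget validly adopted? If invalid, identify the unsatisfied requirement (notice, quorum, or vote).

Invalid — vote requirement not satisfied.

Notice: 21 days given; 20 required. Satisfied.
Quorum: 40% of 17,754 = 7,101.60, rounded up to 7,102; 7,102 present. Satisfied.
Vote: requires two-thirds of the votes cast (7,102 − 454 abstaining = 6,648); 2/3 of 6648 = 4432, so 4,432 needed; 4,428 in favor. Not satisfied.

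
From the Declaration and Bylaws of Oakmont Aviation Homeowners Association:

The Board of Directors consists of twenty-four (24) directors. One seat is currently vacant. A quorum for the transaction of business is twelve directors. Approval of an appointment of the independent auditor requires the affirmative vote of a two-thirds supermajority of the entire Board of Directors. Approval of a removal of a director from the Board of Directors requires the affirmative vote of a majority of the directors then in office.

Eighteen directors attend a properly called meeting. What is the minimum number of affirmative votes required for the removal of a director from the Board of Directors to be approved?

The removal of a director from the Board of Directors requires a majority of the directors then in office (23).
A majority of 23 is 12.

12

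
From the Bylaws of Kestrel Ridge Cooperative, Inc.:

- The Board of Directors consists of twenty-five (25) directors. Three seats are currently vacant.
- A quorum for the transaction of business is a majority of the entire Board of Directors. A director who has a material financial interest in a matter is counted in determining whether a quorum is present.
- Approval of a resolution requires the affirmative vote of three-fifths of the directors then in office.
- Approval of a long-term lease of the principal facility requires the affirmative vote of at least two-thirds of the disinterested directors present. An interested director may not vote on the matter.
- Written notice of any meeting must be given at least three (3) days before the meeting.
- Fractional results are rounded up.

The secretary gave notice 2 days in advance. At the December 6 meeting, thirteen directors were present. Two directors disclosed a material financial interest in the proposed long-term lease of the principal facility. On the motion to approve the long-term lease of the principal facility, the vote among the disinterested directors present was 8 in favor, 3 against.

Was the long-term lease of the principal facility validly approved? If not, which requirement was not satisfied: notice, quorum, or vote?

Notice: 2 days given; 3 required (2 < 3). Not satisfied.
Quorum: 13 present (interested directors count toward quorum); quorum is 13. Satisfied.
Vote: the long-term lease of the principal facility requires two-thirds of the disinterested directors present (13 − 2 = 11). 2/3 of 11 = 7.33, rounded up to 8, so 8 affirmative votes are needed; 8 voted in favor. Satisfied.

Invalid — notice requirement not satisfied.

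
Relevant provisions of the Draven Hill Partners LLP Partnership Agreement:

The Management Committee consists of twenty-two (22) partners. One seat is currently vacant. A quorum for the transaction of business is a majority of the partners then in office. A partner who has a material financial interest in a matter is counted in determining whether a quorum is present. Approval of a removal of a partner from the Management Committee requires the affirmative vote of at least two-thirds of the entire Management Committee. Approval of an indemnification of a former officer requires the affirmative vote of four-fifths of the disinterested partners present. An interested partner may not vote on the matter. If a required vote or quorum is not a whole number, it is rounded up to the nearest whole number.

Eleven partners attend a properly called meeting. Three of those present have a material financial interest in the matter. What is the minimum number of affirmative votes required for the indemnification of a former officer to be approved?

The indemnification of a former officer requires four-fifths of the disinterested partners present (11 − 3 = 8).
4/5 of 8 = 6.40, rounded up to 7.

7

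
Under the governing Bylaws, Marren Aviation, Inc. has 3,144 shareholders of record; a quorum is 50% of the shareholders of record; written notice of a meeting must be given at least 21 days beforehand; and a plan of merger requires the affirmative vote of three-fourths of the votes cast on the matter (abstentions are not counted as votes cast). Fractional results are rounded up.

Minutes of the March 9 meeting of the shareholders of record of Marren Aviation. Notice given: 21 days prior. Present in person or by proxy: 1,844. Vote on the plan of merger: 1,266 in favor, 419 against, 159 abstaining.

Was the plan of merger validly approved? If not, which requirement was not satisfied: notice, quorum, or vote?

Notice: 21 days given; 21 required. Satisfied.
Quorum: 50% of 3,144 = 1,572; 1,844 present. Satisfied.
Vote: requires three-fourths of the votes cast (1,844 − 159 abstaining = 1,685); 3/4 of 1685 = 1263.75, rounded up to 1264, so 1,264 needed; 1,266 in favor. Satisfied.

Valid — all requirements satisfied.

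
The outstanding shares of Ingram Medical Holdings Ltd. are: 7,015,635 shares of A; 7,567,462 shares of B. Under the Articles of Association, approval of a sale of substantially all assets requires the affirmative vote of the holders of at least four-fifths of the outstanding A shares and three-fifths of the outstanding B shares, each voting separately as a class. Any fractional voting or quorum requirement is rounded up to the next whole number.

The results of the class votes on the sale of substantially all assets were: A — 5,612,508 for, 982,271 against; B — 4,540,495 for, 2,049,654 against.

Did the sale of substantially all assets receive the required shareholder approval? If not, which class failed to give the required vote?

Approved — every class gave the required vote.

A: 4/5 of 7015635 = 5612508; 5,612,508 required, 5,612,508 in favor — approved.
B: 3/5 of 7567462 = 4540477.20, rounded up to 4540478; 4,540,478 required, 4,540,495 in favor — approved.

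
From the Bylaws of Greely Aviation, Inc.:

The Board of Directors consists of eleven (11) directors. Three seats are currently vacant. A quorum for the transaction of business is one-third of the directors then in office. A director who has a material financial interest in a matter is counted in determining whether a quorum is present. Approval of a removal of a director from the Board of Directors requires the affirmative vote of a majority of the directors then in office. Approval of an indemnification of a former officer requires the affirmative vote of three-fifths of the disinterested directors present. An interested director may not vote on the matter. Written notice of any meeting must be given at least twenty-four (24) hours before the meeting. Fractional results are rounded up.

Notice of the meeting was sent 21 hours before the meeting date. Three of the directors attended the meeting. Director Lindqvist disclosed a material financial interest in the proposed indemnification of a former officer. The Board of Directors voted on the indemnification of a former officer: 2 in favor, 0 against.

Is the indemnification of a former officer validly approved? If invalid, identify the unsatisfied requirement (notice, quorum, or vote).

Notice: 21 hours given; 24 required (21 < 24). Not satisfied.
Quorum: 3 present (interested directors count toward quorum); quorum is 3. Satisfied.
Vote: the indemnification of a former officer requires three-fifths of the disinterested directors present (3 − 1 = 2). 3/5 of 2 = 1.20, rounded up to 2, so 2 affirmative votes are needed; 2 voted in favor. Satisfied.

Invalid — notice requirement not satisfied.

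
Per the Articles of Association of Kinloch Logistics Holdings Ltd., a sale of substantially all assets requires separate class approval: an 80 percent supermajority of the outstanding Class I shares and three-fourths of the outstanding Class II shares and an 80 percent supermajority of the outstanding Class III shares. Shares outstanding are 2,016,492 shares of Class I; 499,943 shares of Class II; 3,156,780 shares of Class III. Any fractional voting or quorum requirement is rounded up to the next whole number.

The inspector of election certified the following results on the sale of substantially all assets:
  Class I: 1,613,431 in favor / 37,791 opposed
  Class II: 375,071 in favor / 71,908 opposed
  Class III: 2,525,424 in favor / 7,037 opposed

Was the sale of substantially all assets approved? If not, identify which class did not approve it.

Class I: 4/5 of 2016492 = 1613193.60, rounded up to 1613194; 1,613,194 required, 1,613,431 in favor — approved.
Class II: 3/4 of 499943 = 374957.25, rounded up to 374958; 374,958 required, 375,071 in favor — approved.
Class III: 4/5 of 3156780 = 2525424; 2,525,424 required, 2,525,424 in favor — approved.

Approved — every class gave the required vote.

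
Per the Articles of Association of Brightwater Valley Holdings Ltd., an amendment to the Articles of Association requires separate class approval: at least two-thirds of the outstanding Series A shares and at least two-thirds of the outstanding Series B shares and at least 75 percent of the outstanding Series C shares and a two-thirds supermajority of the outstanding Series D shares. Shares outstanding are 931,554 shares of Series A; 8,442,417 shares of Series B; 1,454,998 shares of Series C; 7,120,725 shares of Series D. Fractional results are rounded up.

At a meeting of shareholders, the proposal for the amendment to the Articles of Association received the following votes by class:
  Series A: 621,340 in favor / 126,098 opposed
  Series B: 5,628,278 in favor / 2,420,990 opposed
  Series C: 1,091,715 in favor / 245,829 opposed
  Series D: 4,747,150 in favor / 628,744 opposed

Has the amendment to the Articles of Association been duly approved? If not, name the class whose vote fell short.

Approved — every class gave the required vote.

Series A: 2/3 of 931554 = 621036; 621,036 required, 621,340 in favor — approved.
Series B: 2/3 of 8442417 = 5628278; 5,628,278 required, 5,628,278 in favor — approved.
Series C: 3/4 of 1454998 = 1091248.50, rounded up to 1091249; 1,091,249 required, 1,091,715 in favor — approved.
Series D: 2/3 of 7120725 = 4747150; 4,747,150 required, 4,747,150 in favor — approved.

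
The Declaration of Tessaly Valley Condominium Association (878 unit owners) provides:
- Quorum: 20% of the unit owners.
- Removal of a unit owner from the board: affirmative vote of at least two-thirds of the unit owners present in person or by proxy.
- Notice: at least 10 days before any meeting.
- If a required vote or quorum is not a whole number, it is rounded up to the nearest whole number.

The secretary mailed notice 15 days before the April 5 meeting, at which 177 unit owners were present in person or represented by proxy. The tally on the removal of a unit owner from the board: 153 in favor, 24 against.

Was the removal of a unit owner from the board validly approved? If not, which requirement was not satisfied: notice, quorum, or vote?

Valid — all requirements satisfied.

Notice: 15 days given; 10 required. Satisfied.
Quorum: 20% of 878 = 175.60, rounded up to 176; 177 present. Satisfied.
Vote: requires two-thirds of those present (177); 2/3 of 177 = 118, so 118 needed; 153 in favor. Satisfied.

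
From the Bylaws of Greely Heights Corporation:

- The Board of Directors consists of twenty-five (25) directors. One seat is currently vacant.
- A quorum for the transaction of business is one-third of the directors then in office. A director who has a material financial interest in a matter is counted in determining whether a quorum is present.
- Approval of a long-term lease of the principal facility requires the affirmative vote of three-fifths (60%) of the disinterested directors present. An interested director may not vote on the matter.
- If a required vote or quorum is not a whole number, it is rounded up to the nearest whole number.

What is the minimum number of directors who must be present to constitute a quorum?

1/3 of 24 = 8.

8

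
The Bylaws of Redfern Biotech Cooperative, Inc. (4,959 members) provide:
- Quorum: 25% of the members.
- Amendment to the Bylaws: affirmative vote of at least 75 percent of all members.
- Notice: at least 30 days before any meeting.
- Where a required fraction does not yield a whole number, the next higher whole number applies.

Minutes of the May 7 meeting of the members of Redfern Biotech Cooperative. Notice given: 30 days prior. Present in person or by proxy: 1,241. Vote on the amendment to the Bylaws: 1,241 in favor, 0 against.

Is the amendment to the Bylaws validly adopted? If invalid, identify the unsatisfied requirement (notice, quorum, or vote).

Notice: 30 days given; 30 required. Satisfied.
Quorum: 25% of 4,959 = 1,239.75, rounded up to 1,240; 1,241 present. Satisfied.
Vote: requires three-fourths of all members (4,959); 3/4 of 4959 = 3719.25, rounded up to 3720, so 3,720 needed; 1,241 in favor. Not satisfied.

Invalid — vote requirement not satisfied.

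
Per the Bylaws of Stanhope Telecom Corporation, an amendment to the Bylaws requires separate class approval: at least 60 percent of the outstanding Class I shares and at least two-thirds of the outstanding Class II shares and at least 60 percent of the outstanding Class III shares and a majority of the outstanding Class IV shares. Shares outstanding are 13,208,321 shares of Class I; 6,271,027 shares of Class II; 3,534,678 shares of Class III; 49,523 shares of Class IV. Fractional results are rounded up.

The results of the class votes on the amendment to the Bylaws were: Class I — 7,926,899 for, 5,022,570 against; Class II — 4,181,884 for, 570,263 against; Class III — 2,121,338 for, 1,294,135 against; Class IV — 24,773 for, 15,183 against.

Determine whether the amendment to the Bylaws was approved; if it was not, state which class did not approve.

Class I: 3/5 of 13208321 = 7924992.60, rounded up to 7924993; 7,924,993 required, 7,926,899 in favor — approved.
Class II: 2/3 of 6271027 = 4180684.67, rounded up to 4180685; 4,180,685 required, 4,181,884 in favor — approved.
Class III: 3/5 of 3534678 = 2120806.80, rounded up to 2120807; 2,120,807 required, 2,121,338 in favor — approved.
Class IV: a majority of 49523 is 24762; 24,762 required, 24,773 in favor — approved.

Approved — every class gave the required vote.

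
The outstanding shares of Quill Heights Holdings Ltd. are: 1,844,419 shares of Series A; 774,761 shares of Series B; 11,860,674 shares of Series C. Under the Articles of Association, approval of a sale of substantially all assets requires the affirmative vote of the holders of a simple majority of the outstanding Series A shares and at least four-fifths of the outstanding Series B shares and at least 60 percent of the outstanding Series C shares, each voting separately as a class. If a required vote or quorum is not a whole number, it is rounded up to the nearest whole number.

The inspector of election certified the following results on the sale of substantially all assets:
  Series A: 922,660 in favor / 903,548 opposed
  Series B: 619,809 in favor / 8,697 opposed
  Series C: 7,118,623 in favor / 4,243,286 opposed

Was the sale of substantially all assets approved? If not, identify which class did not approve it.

Series A: a majority of 1844419 is 922210; 922,210 required, 922,660 in favor — approved.
Series B: 4/5 of 774761 = 619808.80, rounded up to 619809; 619,809 required, 619,809 in favor — approved.
Series C: 3/5 of 11860674 = 7116404.40, rounded up to 7116405; 7,116,405 required, 7,118,623 in favor — approved.

Approved — every class gave the required vote.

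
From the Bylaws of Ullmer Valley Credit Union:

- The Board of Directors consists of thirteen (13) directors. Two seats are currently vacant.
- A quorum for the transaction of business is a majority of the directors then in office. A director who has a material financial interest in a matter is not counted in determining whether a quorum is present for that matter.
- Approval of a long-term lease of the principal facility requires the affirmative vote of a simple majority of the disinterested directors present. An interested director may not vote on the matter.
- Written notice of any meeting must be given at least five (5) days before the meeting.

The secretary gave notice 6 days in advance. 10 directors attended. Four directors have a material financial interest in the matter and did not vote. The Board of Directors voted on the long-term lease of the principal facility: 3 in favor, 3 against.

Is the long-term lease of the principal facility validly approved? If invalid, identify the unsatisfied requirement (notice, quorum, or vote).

Invalid — vote requirement not satisfied.

Notice: 6 days given; 5 required (6 ≥ 5). Satisfied.
Quorum: 10 present, but the 4 interested directors do not count, leaving 6. Quorum is 6. Satisfied.
Vote: the long-term lease of the principal facility requires a majority of the disinterested directors present (10 − 4 = 6). A majority of 6 is 4, so 4 affirmative votes are needed; 3 voted in favor. Not satisfied.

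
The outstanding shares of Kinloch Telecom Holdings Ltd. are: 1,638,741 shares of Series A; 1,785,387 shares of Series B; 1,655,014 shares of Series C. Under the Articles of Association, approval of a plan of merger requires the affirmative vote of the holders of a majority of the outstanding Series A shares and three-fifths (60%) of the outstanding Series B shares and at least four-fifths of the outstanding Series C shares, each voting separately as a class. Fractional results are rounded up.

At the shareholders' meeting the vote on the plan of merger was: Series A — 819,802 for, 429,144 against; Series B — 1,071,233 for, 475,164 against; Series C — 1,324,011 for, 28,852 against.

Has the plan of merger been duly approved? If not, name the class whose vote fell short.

Series A: a majority of 1638741 is 819371; 819,371 required, 819,802 in favor — approved.
Series B: 3/5 of 1785387 = 1071232.20, rounded up to 1071233; 1,071,233 required, 1,071,233 in favor — approved.
Series C: 4/5 of 1655014 = 1324011.20, rounded up to 1324012; 1,324,012 required, 1,324,011 in favor — not approved.

Not approved — the Series C shares did not give the required vote.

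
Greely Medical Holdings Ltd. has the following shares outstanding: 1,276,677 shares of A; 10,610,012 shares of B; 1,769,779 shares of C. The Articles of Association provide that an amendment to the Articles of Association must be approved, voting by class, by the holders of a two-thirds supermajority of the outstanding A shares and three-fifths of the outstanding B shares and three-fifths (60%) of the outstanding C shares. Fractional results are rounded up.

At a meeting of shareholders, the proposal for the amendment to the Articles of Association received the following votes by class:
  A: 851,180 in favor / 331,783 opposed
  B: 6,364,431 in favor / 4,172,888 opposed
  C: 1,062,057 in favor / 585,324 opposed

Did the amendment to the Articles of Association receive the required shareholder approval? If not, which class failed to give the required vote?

A: 2/3 of 1276677 = 851118; 851,118 required, 851,180 in favor — approved.
B: 3/5 of 10610012 = 6366007.20, rounded up to 6366008; 6,366,008 required, 6,364,431 in favor — not approved.
C: 3/5 of 1769779 = 1061867.40, rounded up to 1061868; 1,061,868 required, 1,062,057 in favor — approved.

Not approved — the B shares did not give the required vote.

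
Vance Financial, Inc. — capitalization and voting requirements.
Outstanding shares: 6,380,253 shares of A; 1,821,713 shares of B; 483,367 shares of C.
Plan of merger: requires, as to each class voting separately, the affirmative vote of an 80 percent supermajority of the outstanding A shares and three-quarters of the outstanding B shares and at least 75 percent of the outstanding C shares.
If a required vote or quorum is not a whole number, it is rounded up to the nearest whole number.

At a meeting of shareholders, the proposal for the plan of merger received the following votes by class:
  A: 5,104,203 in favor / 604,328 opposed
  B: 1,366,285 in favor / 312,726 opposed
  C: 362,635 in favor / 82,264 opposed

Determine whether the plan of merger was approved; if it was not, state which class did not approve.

Approved — every class gave the required vote.

A: 4/5 of 6380253 = 5104202.40, rounded up to 5104203; 5,104,203 required, 5,104,203 in favor — approved.
B: 3/4 of 1821713 = 1366284.75, rounded up to 1366285; 1,366,285 required, 1,366,285 in favor — approved.
C: 3/4 of 483367 = 362525.25, rounded up to 362526; 362,526 required, 362,635 in favor — approved.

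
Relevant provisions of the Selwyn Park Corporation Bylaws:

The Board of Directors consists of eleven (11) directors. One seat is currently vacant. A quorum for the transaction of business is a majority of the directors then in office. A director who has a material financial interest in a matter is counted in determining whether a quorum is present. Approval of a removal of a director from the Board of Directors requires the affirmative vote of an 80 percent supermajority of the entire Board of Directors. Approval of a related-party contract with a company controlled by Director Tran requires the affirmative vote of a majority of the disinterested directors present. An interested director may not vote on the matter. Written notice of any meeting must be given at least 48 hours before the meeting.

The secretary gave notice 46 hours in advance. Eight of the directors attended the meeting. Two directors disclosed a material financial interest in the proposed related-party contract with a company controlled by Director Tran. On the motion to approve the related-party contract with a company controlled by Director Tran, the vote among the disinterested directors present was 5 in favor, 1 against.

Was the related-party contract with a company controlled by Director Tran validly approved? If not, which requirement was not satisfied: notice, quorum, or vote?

Notice: 46 hours given; 48 required (46 < 48). Not satisfied.
Quorum: 8 present (interested directors count toward quorum); quorum is 6. Satisfied.
Vote: the related-party contract with a company controlled by Director Tran requires a majority of the disinterested directors present (8 − 2 = 6). A majority of 6 is 4, so 4 affirmative votes are needed; 5 voted in favor. Satisfied.

Invalid — notice requirement not satisfied.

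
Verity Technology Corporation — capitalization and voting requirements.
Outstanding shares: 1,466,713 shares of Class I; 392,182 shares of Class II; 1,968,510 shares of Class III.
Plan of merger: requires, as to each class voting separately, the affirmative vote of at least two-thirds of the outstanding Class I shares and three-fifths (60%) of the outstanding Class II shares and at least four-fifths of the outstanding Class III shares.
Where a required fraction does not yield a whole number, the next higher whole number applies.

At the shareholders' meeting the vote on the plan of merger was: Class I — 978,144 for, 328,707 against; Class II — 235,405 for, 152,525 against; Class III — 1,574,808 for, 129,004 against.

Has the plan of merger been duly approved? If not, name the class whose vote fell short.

Class I: 2/3 of 1466713 = 977808.67, rounded up to 977809; 977,809 required, 978,144 in favor — approved.
Class II: 3/5 of 392182 = 235309.20, rounded up to 235310; 235,310 required, 235,405 in favor — approved.
Class III: 4/5 of 1968510 = 1574808; 1,574,808 required, 1,574,808 in favor — approved.

Approved — every class gave the required vote.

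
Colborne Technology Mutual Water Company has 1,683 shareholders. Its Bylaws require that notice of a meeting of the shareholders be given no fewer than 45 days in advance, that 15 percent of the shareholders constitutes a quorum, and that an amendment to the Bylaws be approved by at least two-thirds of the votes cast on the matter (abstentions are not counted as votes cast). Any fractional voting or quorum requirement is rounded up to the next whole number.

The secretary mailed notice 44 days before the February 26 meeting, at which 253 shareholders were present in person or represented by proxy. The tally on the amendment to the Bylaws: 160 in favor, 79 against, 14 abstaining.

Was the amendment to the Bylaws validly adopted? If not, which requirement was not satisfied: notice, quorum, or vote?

Invalid — notice requirement not satisfied.

Notice: 44 days given; 45 required. Not satisfied.
Quorum: 15% of 1,683 = 252.45, rounded up to 253; 253 present. Satisfied.
Vote: requires two-thirds of the votes cast (253 − 14 abstaining = 239); 2/3 of 239 = 159.33, rounded up to 160, so 160 needed; 160 in favor. Satisfied.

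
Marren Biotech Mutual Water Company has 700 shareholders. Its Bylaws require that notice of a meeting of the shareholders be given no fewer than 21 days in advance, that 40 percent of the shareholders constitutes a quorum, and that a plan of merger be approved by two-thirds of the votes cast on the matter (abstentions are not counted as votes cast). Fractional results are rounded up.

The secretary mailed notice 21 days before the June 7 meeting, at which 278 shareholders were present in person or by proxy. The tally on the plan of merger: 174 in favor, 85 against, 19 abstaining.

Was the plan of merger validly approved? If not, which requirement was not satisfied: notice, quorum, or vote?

Notice: 21 days given; 21 required. Satisfied.
Quorum: 40% of 700 = 280; 278 present. Not satisfied.
Vote: requires two-thirds of the votes cast (278 − 19 abstaining = 259); 2/3 of 259 = 172.67, rounded up to 173, so 173 needed; 174 in favor. Satisfied.

Invalid — quorum requirement not satisfied.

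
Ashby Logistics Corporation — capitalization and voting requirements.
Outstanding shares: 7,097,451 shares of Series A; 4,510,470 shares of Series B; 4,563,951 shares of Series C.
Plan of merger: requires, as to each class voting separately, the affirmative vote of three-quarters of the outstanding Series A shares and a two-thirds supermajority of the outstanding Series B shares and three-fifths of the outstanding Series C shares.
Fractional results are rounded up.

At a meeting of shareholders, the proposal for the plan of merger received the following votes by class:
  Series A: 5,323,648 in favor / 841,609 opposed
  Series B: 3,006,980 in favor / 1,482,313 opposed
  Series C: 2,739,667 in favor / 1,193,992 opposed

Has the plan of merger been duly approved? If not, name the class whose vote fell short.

Approved — every class gave the required vote.

Series A: 3/4 of 7097451 = 5323088.25, rounded up to 5323089; 5,323,089 required, 5,323,648 in favor — approved.
Series B: 2/3 of 4510470 = 3006980; 3,006,980 required, 3,006,980 in favor — approved.
Series C: 3/5 of 4563951 = 2738370.60, rounded up to 2738371; 2,738,371 required, 2,739,667 in favor — approved.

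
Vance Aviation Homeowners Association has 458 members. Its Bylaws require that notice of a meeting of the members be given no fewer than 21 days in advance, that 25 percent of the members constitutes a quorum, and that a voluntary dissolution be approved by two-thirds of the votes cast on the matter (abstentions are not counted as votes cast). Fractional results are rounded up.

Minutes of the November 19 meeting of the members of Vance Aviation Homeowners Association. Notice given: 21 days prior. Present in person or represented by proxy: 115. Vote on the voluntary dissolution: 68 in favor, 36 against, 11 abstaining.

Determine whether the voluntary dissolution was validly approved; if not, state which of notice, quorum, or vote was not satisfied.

Invalid — vote requirement not satisfied.

Notice: 21 days given; 21 required. Satisfied.
Quorum: 25% of 458 = 114.50, rounded up to 115; 115 present. Satisfied.
Vote: requires two-thirds of the votes cast (115 − 11 abstaining = 104); 2/3 of 104 = 69.33, rounded up to 70, so 70 needed; 68 in favor. Not satisfied.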